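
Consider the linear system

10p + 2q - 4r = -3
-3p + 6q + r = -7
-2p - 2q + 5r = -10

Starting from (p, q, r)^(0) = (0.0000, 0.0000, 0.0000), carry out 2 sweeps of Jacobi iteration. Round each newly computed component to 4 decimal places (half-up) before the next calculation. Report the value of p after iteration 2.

Iteration 1:
  p = (-3 - (2)·0.0000 - (-4)·0.0000) / (10) = -0.3000
  q = (-7 - (-3)·0.0000 - (1)·0.0000) / (6) = -1.1667
  r = (-10 - (-2)·0.0000 - (-2)·0.0000) / (5) = -2.0000
Iteration 2:
  p = (-3 - (2)·-1.1667 - (-4)·-2.0000) / (10) = -0.8667
  q = (-7 - (-3)·-0.3000 - (1)·-2.0000) / (6) = -0.9833
  r = (-10 - (-2)·-0.3000 - (-2)·-1.1667) / (5) = -2.5867

-0.8667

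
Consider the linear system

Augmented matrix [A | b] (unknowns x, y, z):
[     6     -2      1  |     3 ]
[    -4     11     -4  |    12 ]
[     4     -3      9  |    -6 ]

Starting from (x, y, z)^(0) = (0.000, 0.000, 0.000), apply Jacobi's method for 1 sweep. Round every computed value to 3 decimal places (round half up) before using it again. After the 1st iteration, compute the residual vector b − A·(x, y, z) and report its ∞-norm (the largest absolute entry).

2.849

Iteration 1:
  x = (3 - (-2)·0.000 - (1)·0.000) / (6) = 0.500
  y = (12 - (-4)·0.000 - (-4)·0.000) / (11) = 1.091
  z = (-6 - (4)·0.000 - (-3)·0.000) / (9) = -0.667
Residual b − A·x = (2.849, -0.669, 1.276); ∞-norm = 2.849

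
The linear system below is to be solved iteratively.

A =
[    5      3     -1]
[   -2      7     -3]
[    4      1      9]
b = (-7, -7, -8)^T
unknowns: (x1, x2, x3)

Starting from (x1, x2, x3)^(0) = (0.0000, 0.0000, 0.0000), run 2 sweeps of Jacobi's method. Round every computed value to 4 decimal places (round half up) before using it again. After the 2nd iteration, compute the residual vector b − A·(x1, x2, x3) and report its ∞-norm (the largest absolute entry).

3.0764

Iteration 1:
  x1 = (-7 - (3)·0.0000 - (-1)·0.0000) / (5) = -1.4000
  x2 = (-7 - (-2)·0.0000 - (-3)·0.0000) / (7) = -1.0000
  x3 = (-8 - (4)·0.0000 - (1)·0.0000) / (9) = -0.8889
Iteration 2:
  x1 = (-7 - (3)·-1.0000 - (-1)·-0.8889) / (5) = -0.9778
  x2 = (-7 - (-2)·-1.4000 - (-3)·-0.8889) / (7) = -1.7810
  x3 = (-8 - (4)·-1.4000 - (1)·-1.0000) / (9) = -0.1556
Residual b − A·x = (3.0764, 3.0446, -0.9074); ∞-norm = 3.0764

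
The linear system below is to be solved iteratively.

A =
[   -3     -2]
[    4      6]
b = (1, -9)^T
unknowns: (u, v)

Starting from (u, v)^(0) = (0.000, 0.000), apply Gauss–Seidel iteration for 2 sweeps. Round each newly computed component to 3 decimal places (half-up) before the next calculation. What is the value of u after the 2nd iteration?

0.519

Iteration 1:
  u = (1 - (-2)·0.000) / (-3) = -0.333
  v = (-9 - (4)·-0.333) / (6) = -1.278
Iteration 2:
  u = (1 - (-2)·-1.278) / (-3) = 0.519
  v = (-9 - (4)·0.519) / (6) = -1.846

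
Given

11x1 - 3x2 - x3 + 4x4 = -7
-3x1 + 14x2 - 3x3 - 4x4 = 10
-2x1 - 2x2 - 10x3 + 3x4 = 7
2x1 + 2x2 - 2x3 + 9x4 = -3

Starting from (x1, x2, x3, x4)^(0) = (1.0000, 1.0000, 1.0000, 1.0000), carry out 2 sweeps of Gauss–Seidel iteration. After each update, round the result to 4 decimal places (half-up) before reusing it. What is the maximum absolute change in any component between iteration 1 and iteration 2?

Iteration 1:
  x1 = (-7 - (-3)·1.0000 - (-1)·1.0000 - (4)·1.0000) / (11) = -0.6364
  x2 = (10 - (-3)·-0.6364 - (-3)·1.0000 - (-4)·1.0000) / (14) = 1.0779
  x3 = (7 - (-2)·-0.6364 - (-2)·1.0779 - (3)·1.0000) / (-10) = -0.4883
  x4 = (-3 - (2)·-0.6364 - (2)·1.0779 - (-2)·-0.4883) / (9) = -0.5400
Iteration 2:
  x1 = (-7 - (-3)·1.0779 - (-1)·-0.4883 - (4)·-0.5400) / (11) = -0.1904
  x2 = (10 - (-3)·-0.1904 - (-3)·-0.4883 - (-4)·-0.5400) / (14) = 0.4146
  x3 = (7 - (-2)·-0.1904 - (-2)·0.4146 - (3)·-0.5400) / (-10) = -0.9068
  x4 = (-3 - (2)·-0.1904 - (2)·0.4146 - (-2)·-0.9068) / (9) = -0.5847
Change: (0.4460, -0.6633, -0.4185, -0.0447) → max |·| = 0.6633

0.6633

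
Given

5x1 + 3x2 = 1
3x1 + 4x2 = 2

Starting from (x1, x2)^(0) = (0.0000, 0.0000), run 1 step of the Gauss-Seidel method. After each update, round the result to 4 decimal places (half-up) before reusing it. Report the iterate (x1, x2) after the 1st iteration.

(0.2000, 0.3500)

Iteration 1:
  x1 = (1 - (3)·0.0000) / (5) = 0.2000
  x2 = (2 - (3)·0.2000) / (4) = 0.3500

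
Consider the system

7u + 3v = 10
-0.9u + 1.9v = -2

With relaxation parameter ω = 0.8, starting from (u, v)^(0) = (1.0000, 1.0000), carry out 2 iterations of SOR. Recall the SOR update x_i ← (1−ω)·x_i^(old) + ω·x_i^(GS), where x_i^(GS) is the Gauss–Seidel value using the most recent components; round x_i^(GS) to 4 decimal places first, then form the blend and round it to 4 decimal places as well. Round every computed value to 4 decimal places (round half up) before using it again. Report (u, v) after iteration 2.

(1.4330, -0.3517)

Iteration 1:
  u: GS value = (10 - (3)·1.0000) / (7) = 1.0000;  u ← (1−ω)·1.0000 + ω·1.0000 = 1.0000
  v: GS value = (-2 - (-0.9)·1.0000) / (1.9) = -0.5789;  v ← (1−ω)·1.0000 + ω·-0.5789 = -0.2631
Iteration 2:
  u: GS value = (10 - (3)·-0.2631) / (7) = 1.5413;  u ← (1−ω)·1.0000 + ω·1.5413 = 1.4330
  v: GS value = (-2 - (-0.9)·1.4330) / (1.9) = -0.3738;  v ← (1−ω)·-0.2631 + ω·-0.3738 = -0.3517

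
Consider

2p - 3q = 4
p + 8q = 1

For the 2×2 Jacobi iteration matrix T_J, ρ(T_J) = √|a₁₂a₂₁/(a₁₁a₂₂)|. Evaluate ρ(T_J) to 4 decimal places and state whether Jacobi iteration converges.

a₁₂a₂₁/(a₁₁a₂₂) = (-3)·(1) / ((2)·(8)) = -0.187500
ρ = √|-0.187500| = √0.187500 = 0.4330
ρ < 1, so Jacobi converges

0.4330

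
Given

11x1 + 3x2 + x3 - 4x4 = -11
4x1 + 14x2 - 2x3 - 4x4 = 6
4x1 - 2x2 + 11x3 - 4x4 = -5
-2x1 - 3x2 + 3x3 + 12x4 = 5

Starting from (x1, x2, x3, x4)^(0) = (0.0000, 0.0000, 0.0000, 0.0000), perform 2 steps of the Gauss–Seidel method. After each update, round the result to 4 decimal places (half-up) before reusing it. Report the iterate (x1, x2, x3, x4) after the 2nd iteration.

(-1.0461, 0.8527, 0.2332, 0.3972)

Iteration 1:
  x1 = (-11 - (3)·0.0000 - (1)·0.0000 - (-4)·0.0000) / (11) = -1.0000
  x2 = (6 - (4)·-1.0000 - (-2)·0.0000 - (-4)·0.0000) / (14) = 0.7143
  x3 = (-5 - (4)·-1.0000 - (-2)·0.7143 - (-4)·0.0000) / (11) = 0.0390
  x4 = (5 - (-2)·-1.0000 - (-3)·0.7143 - (3)·0.0390) / (12) = 0.4188
Iteration 2:
  x1 = (-11 - (3)·0.7143 - (1)·0.0390 - (-4)·0.4188) / (11) = -1.0461
  x2 = (6 - (4)·-1.0461 - (-2)·0.0390 - (-4)·0.4188) / (14) = 0.8527
  x3 = (-5 - (4)·-1.0461 - (-2)·0.8527 - (-4)·0.4188) / (11) = 0.2332
  x4 = (5 - (-2)·-1.0461 - (-3)·0.8527 - (3)·0.2332) / (12) = 0.3972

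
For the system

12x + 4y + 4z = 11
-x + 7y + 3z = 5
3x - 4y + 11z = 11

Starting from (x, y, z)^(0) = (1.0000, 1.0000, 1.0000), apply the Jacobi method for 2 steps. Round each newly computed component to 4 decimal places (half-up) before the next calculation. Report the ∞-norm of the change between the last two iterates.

0.1602

Iteration 1:
  x = (11 - (4)·1.0000 - (4)·1.0000) / (12) = 0.2500
  y = (5 - (-1)·1.0000 - (3)·1.0000) / (7) = 0.4286
  z = (11 - (3)·1.0000 - (-4)·1.0000) / (11) = 1.0909
Iteration 2:
  x = (11 - (4)·0.4286 - (4)·1.0909) / (12) = 0.4102
  y = (5 - (-1)·0.2500 - (3)·1.0909) / (7) = 0.2825
  z = (11 - (3)·0.2500 - (-4)·0.4286) / (11) = 1.0877
Change: (0.1602, -0.1461, -0.0032) → max |·| = 0.1602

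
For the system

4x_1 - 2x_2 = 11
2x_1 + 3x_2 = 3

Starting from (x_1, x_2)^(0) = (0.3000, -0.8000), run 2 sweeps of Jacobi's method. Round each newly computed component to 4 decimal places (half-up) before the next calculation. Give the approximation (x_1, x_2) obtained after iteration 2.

Iteration 1:
  x_1 = (11 - (-2)·-0.8000) / (4) = 2.3500
  x_2 = (3 - (2)·0.3000) / (3) = 0.8000
Iteration 2:
  x_1 = (11 - (-2)·0.8000) / (4) = 3.1500
  x_2 = (3 - (2)·2.3500) / (3) = -0.5667

(3.1500, -0.5667)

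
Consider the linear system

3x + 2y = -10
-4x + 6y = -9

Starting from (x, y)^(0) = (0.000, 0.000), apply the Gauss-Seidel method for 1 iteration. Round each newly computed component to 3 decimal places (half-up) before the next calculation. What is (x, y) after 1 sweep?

Iteration 1:
  x = (-10 - (2)·0.000) / (3) = -3.333
  y = (-9 - (-4)·-3.333) / (6) = -3.722

(-3.333, -3.722)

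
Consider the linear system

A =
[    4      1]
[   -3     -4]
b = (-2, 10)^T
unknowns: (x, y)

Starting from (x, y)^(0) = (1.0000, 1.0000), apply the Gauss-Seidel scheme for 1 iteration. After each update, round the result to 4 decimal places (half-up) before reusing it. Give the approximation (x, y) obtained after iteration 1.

Iteration 1:
  x = (-2 - (1)·1.0000) / (4) = -0.7500
  y = (10 - (-3)·-0.7500) / (-4) = -1.9375

(-0.7500, -1.9375)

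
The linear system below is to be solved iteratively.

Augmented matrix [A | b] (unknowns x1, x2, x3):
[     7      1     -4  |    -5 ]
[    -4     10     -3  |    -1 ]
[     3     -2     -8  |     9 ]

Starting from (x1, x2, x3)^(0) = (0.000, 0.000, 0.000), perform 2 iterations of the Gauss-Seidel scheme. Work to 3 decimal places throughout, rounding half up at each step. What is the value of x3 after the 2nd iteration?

Iteration 1:
  x1 = (-5 - (1)·0.000 - (-4)·0.000) / (7) = -0.714
  x2 = (-1 - (-4)·-0.714 - (-3)·0.000) / (10) = -0.386
  x3 = (9 - (3)·-0.714 - (-2)·-0.386) / (-8) = -1.296
Iteration 2:
  x1 = (-5 - (1)·-0.386 - (-4)·-1.296) / (7) = -1.400
  x2 = (-1 - (-4)·-1.400 - (-3)·-1.296) / (10) = -1.049
  x3 = (9 - (3)·-1.400 - (-2)·-1.049) / (-8) = -1.388

-1.388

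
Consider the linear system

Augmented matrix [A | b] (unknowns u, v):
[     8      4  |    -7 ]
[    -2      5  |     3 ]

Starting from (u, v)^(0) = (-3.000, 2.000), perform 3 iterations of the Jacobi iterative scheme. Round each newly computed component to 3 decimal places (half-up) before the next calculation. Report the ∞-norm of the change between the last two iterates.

Iteration 1:
  u = (-7 - (4)·2.000) / (8) = -1.875
  v = (3 - (-2)·-3.000) / (5) = -0.600
Iteration 2:
  u = (-7 - (4)·-0.600) / (8) = -0.575
  v = (3 - (-2)·-1.875) / (5) = -0.150
Iteration 3:
  u = (-7 - (4)·-0.150) / (8) = -0.800
  v = (3 - (-2)·-0.575) / (5) = 0.370
Change: (-0.225, 0.520) → max |·| = 0.520

0.520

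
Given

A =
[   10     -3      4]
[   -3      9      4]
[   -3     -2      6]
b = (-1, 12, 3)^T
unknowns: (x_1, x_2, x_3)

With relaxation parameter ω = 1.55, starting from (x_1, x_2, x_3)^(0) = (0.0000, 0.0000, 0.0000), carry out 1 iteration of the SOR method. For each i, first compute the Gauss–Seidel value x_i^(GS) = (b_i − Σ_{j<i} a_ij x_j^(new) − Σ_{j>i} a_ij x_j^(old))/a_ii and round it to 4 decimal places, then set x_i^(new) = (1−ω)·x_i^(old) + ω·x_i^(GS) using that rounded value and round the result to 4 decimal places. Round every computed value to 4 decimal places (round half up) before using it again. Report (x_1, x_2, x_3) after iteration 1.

(-0.1550, 1.9866, 1.6813)

Iteration 1:
  x_1: GS value = (-1 - (-3)·0.0000 - (4)·0.0000) / (10) = -0.1000;  x_1 ← (1−ω)·0.0000 + ω·-0.1000 = -0.1550
  x_2: GS value = (12 - (-3)·-0.1550 - (4)·0.0000) / (9) = 1.2817;  x_2 ← (1−ω)·0.0000 + ω·1.2817 = 1.9866
  x_3: GS value = (3 - (-3)·-0.1550 - (-2)·1.9866) / (6) = 1.0847;  x_3 ← (1−ω)·0.0000 + ω·1.0847 = 1.6813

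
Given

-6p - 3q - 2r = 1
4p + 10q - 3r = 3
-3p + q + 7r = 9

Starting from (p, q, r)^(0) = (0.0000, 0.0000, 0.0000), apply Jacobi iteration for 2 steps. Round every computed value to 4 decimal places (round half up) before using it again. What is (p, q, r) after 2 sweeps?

(-0.7452, 0.7524, 1.1714)

Iteration 1:
  p = (1 - (-3)·0.0000 - (-2)·0.0000) / (-6) = -0.1667
  q = (3 - (4)·0.0000 - (-3)·0.0000) / (10) = 0.3000
  r = (9 - (-3)·0.0000 - (1)·0.0000) / (7) = 1.2857
Iteration 2:
  p = (1 - (-3)·0.3000 - (-2)·1.2857) / (-6) = -0.7452
  q = (3 - (4)·-0.1667 - (-3)·1.2857) / (10) = 0.7524
  r = (9 - (-3)·-0.1667 - (1)·0.3000) / (7) = 1.1714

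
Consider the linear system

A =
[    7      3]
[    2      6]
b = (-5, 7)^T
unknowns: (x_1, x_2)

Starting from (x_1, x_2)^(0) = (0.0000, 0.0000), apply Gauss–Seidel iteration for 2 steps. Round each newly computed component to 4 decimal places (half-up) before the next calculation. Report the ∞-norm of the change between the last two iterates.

Iteration 1:
  x_1 = (-5 - (3)·0.0000) / (7) = -0.7143
  x_2 = (7 - (2)·-0.7143) / (6) = 1.4048
Iteration 2:
  x_1 = (-5 - (3)·1.4048) / (7) = -1.3163
  x_2 = (7 - (2)·-1.3163) / (6) = 1.6054
Change: (-0.6020, 0.2006) → max |·| = 0.6020

0.6020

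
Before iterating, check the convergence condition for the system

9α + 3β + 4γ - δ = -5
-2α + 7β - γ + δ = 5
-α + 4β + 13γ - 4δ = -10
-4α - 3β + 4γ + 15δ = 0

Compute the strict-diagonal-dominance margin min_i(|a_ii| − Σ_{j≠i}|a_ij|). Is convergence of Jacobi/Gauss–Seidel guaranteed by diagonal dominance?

1

row 1: |9| − (3+4+1) = 1
row 2: |7| − (2+1+1) = 3
row 3: |13| − (1+4+4) = 4
row 4: |15| − (4+3+4) = 4
minimum over rows = 1 → strictly diagonally dominant (convergence guaranteed)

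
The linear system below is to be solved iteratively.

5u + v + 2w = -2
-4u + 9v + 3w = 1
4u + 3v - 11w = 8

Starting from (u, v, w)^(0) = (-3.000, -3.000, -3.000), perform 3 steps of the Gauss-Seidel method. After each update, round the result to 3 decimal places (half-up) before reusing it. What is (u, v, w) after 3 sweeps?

Iteration 1:
  u = (-2 - (1)·-3.000 - (2)·-3.000) / (5) = 1.400
  v = (1 - (-4)·1.400 - (3)·-3.000) / (9) = 1.733
  w = (8 - (4)·1.400 - (3)·1.733) / (-11) = 0.254
Iteration 2:
  u = (-2 - (1)·1.733 - (2)·0.254) / (5) = -0.848
  v = (1 - (-4)·-0.848 - (3)·0.254) / (9) = -0.350
  w = (8 - (4)·-0.848 - (3)·-0.350) / (-11) = -1.131
Iteration 3:
  u = (-2 - (1)·-0.350 - (2)·-1.131) / (5) = 0.122
  v = (1 - (-4)·0.122 - (3)·-1.131) / (9) = 0.542
  w = (8 - (4)·0.122 - (3)·0.542) / (-11) = -0.535

(0.122, 0.542, -0.535)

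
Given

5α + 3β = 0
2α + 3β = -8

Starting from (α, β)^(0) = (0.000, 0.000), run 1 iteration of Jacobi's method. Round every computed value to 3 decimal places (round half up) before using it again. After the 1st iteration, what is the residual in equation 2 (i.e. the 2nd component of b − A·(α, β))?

0.001

Iteration 1:
  α = (0 - (3)·0.000) / (5) = 0.000
  β = (-8 - (2)·0.000) / (3) = -2.667
Residual b − A·x = (8.001, 0.001)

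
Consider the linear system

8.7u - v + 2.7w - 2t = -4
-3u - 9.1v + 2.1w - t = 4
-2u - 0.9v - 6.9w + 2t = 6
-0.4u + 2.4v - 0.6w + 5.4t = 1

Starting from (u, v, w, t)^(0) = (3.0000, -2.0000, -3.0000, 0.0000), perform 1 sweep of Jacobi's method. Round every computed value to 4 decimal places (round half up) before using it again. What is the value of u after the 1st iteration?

Iteration 1:
  u = (-4 - (-1)·-2.0000 - (2.7)·-3.0000 - (-2)·0.0000) / (8.7) = 0.2414
  v = (4 - (-3)·3.0000 - (2.1)·-3.0000 - (-1)·0.0000) / (-9.1) = -2.1209
  w = (6 - (-2)·3.0000 - (-0.9)·-2.0000 - (2)·0.0000) / (-6.9) = -1.4783
  t = (1 - (-0.4)·3.0000 - (2.4)·-2.0000 - (-0.6)·-3.0000) / (5.4) = 0.9630

0.2414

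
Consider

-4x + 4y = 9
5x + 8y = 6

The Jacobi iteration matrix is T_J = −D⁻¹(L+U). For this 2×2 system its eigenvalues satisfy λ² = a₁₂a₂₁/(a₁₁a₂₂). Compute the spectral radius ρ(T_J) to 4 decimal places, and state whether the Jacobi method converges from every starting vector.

0.7906

a₁₂a₂₁/(a₁₁a₂₂) = (4)·(5) / ((-4)·(8)) = -0.625000
ρ = √|-0.625000| = √0.625000 = 0.7906
ρ < 1, so Jacobi converges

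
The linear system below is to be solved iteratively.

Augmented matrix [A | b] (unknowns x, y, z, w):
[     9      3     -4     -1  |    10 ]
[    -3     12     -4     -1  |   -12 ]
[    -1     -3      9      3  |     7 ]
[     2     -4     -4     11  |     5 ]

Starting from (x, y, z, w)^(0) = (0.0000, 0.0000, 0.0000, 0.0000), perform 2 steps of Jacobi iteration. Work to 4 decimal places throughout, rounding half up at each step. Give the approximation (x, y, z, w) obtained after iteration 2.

(1.8406, -0.4251, 0.4164, 0.1717)

Iteration 1:
  x = (10 - (3)·0.0000 - (-4)·0.0000 - (-1)·0.0000) / (9) = 1.1111
  y = (-12 - (-3)·0.0000 - (-4)·0.0000 - (-1)·0.0000) / (12) = -1.0000
  z = (7 - (-1)·0.0000 - (-3)·0.0000 - (3)·0.0000) / (9) = 0.7778
  w = (5 - (2)·0.0000 - (-4)·0.0000 - (-4)·0.0000) / (11) = 0.4545
Iteration 2:
  x = (10 - (3)·-1.0000 - (-4)·0.7778 - (-1)·0.4545) / (9) = 1.8406
  y = (-12 - (-3)·1.1111 - (-4)·0.7778 - (-1)·0.4545) / (12) = -0.4251
  z = (7 - (-1)·1.1111 - (-3)·-1.0000 - (3)·0.4545) / (9) = 0.4164
  w = (5 - (2)·1.1111 - (-4)·-1.0000 - (-4)·0.7778) / (11) = 0.1717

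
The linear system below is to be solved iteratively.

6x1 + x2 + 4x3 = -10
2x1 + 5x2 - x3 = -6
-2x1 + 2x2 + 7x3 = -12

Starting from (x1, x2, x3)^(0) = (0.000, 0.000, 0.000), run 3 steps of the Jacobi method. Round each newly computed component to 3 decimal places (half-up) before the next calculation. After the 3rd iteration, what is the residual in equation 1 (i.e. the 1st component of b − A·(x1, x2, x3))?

Iteration 1:
  x1 = (-10 - (1)·0.000 - (4)·0.000) / (6) = -1.667
  x2 = (-6 - (2)·0.000 - (-1)·0.000) / (5) = -1.200
  x3 = (-12 - (-2)·0.000 - (2)·0.000) / (7) = -1.714
Iteration 2:
  x1 = (-10 - (1)·-1.200 - (4)·-1.714) / (6) = -0.324
  x2 = (-6 - (2)·-1.667 - (-1)·-1.714) / (5) = -0.876
  x3 = (-12 - (-2)·-1.667 - (2)·-1.200) / (7) = -1.848
Iteration 3:
  x1 = (-10 - (1)·-0.876 - (4)·-1.848) / (6) = -0.289
  x2 = (-6 - (2)·-0.324 - (-1)·-1.848) / (5) = -1.440
  x3 = (-12 - (-2)·-0.324 - (2)·-0.876) / (7) = -1.557
Residual b − A·x = (-0.598, 0.221, 1.201)

-0.598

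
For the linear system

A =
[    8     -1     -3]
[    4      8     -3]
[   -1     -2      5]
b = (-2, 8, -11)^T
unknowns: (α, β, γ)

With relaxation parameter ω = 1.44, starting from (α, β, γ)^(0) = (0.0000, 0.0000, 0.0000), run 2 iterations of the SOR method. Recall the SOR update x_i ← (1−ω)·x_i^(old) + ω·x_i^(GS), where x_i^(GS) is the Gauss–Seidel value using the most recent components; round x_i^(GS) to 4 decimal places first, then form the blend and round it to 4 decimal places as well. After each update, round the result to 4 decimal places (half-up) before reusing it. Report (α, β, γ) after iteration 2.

Iteration 1:
  α: GS value = (-2 - (-1)·0.0000 - (-3)·0.0000) / (8) = -0.2500;  α ← (1−ω)·0.0000 + ω·-0.2500 = -0.3600
  β: GS value = (8 - (4)·-0.3600 - (-3)·0.0000) / (8) = 1.1800;  β ← (1−ω)·0.0000 + ω·1.1800 = 1.6992
  γ: GS value = (-11 - (-1)·-0.3600 - (-2)·1.6992) / (5) = -1.5923;  γ ← (1−ω)·0.0000 + ω·-1.5923 = -2.2929
Iteration 2:
  α: GS value = (-2 - (-1)·1.6992 - (-3)·-2.2929) / (8) = -0.8974;  α ← (1−ω)·-0.3600 + ω·-0.8974 = -1.1339
  β: GS value = (8 - (4)·-1.1339 - (-3)·-2.2929) / (8) = 0.7071;  β ← (1−ω)·1.6992 + ω·0.7071 = 0.2706
  γ: GS value = (-11 - (-1)·-1.1339 - (-2)·0.2706) / (5) = -2.3185;  γ ← (1−ω)·-2.2929 + ω·-2.3185 = -2.3298

(-1.1339, 0.2706, -2.3298)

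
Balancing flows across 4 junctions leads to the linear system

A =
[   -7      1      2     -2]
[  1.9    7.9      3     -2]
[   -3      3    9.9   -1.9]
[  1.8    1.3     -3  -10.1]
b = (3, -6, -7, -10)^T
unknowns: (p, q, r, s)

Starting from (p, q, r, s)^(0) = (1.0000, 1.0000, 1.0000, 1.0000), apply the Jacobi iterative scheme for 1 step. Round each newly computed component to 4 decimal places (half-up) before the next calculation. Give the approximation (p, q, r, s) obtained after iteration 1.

Iteration 1:
  p = (3 - (1)·1.0000 - (2)·1.0000 - (-2)·1.0000) / (-7) = -0.2857
  q = (-6 - (1.9)·1.0000 - (3)·1.0000 - (-2)·1.0000) / (7.9) = -1.1266
  r = (-7 - (-3)·1.0000 - (3)·1.0000 - (-1.9)·1.0000) / (9.9) = -0.5152
  s = (-10 - (1.8)·1.0000 - (1.3)·1.0000 - (-3)·1.0000) / (-10.1) = 1.0000

(-0.2857, -1.1266, -0.5152, 1.0000)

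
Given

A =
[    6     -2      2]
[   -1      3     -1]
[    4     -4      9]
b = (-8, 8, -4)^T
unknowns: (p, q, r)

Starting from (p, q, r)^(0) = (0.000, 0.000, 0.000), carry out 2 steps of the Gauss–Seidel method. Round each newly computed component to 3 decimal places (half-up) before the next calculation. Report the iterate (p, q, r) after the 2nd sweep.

(-0.971, 2.722, 1.197)

Iteration 1:
  p = (-8 - (-2)·0.000 - (2)·0.000) / (6) = -1.333
  q = (8 - (-1)·-1.333 - (-1)·0.000) / (3) = 2.222
  r = (-4 - (4)·-1.333 - (-4)·2.222) / (9) = 1.136
Iteration 2:
  p = (-8 - (-2)·2.222 - (2)·1.136) / (6) = -0.971
  q = (8 - (-1)·-0.971 - (-1)·1.136) / (3) = 2.722
  r = (-4 - (4)·-0.971 - (-4)·2.722) / (9) = 1.197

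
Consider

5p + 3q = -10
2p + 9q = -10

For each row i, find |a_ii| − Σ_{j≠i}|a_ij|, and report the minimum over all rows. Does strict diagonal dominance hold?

row 1: |5| − (3) = 2
row 2: |9| − (2) = 7
minimum over rows = 2 → strictly diagonally dominant (convergence guaranteed)

2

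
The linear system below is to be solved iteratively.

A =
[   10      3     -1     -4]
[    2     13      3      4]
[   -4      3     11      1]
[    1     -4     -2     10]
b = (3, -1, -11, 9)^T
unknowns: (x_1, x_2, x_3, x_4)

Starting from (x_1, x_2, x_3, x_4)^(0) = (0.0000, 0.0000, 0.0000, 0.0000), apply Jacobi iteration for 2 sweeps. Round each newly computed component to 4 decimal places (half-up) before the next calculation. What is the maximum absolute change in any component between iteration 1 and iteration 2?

Iteration 1:
  x_1 = (3 - (3)·0.0000 - (-1)·0.0000 - (-4)·0.0000) / (10) = 0.3000
  x_2 = (-1 - (2)·0.0000 - (3)·0.0000 - (4)·0.0000) / (13) = -0.0769
  x_3 = (-11 - (-4)·0.0000 - (3)·0.0000 - (1)·0.0000) / (11) = -1.0000
  x_4 = (9 - (1)·0.0000 - (-4)·0.0000 - (-2)·0.0000) / (10) = 0.9000
Iteration 2:
  x_1 = (3 - (3)·-0.0769 - (-1)·-1.0000 - (-4)·0.9000) / (10) = 0.5831
  x_2 = (-1 - (2)·0.3000 - (3)·-1.0000 - (4)·0.9000) / (13) = -0.1692
  x_3 = (-11 - (-4)·0.3000 - (3)·-0.0769 - (1)·0.9000) / (11) = -0.9518
  x_4 = (9 - (1)·0.3000 - (-4)·-0.0769 - (-2)·-1.0000) / (10) = 0.6392
Change: (0.2831, -0.0923, 0.0482, -0.2608) → max |·| = 0.2831

0.2831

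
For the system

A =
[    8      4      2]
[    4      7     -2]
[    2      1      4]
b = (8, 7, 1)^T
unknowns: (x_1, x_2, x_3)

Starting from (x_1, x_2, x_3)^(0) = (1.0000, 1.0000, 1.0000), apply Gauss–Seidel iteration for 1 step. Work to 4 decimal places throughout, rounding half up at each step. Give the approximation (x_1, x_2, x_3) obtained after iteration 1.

Iteration 1:
  x_1 = (8 - (4)·1.0000 - (2)·1.0000) / (8) = 0.2500
  x_2 = (7 - (4)·0.2500 - (-2)·1.0000) / (7) = 1.1429
  x_3 = (1 - (2)·0.2500 - (1)·1.1429) / (4) = -0.1607

(0.2500, 1.1429, -0.1607)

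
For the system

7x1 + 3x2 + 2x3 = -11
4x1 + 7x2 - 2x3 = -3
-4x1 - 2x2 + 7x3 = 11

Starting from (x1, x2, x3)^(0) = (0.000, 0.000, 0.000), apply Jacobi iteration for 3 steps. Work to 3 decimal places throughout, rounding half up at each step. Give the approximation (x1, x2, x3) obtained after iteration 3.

(-2.122, 0.778, 0.785)

Iteration 1:
  x1 = (-11 - (3)·0.000 - (2)·0.000) / (7) = -1.571
  x2 = (-3 - (4)·0.000 - (-2)·0.000) / (7) = -0.429
  x3 = (11 - (-4)·0.000 - (-2)·0.000) / (7) = 1.571
Iteration 2:
  x1 = (-11 - (3)·-0.429 - (2)·1.571) / (7) = -1.836
  x2 = (-3 - (4)·-1.571 - (-2)·1.571) / (7) = 0.918
  x3 = (11 - (-4)·-1.571 - (-2)·-0.429) / (7) = 0.551
Iteration 3:
  x1 = (-11 - (3)·0.918 - (2)·0.551) / (7) = -2.122
  x2 = (-3 - (4)·-1.836 - (-2)·0.551) / (7) = 0.778
  x3 = (11 - (-4)·-1.836 - (-2)·0.918) / (7) = 0.785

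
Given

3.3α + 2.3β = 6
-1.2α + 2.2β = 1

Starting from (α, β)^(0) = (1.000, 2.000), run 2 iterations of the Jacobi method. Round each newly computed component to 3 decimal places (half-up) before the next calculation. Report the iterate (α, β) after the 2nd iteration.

Iteration 1:
  α = (6 - (2.3)·2.000) / (3.3) = 0.424
  β = (1 - (-1.2)·1.000) / (2.2) = 1.000
Iteration 2:
  α = (6 - (2.3)·1.000) / (3.3) = 1.121
  β = (1 - (-1.2)·0.424) / (2.2) = 0.686

(1.121, 0.686)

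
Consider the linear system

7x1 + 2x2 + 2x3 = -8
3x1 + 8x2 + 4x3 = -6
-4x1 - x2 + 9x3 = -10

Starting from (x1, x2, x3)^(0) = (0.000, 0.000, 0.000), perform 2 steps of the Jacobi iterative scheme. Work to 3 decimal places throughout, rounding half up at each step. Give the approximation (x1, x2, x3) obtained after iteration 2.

Iteration 1:
  x1 = (-8 - (2)·0.000 - (2)·0.000) / (7) = -1.143
  x2 = (-6 - (3)·0.000 - (4)·0.000) / (8) = -0.750
  x3 = (-10 - (-4)·0.000 - (-1)·0.000) / (9) = -1.111
Iteration 2:
  x1 = (-8 - (2)·-0.750 - (2)·-1.111) / (7) = -0.611
  x2 = (-6 - (3)·-1.143 - (4)·-1.111) / (8) = 0.234
  x3 = (-10 - (-4)·-1.143 - (-1)·-0.750) / (9) = -1.702

(-0.611, 0.234, -1.702)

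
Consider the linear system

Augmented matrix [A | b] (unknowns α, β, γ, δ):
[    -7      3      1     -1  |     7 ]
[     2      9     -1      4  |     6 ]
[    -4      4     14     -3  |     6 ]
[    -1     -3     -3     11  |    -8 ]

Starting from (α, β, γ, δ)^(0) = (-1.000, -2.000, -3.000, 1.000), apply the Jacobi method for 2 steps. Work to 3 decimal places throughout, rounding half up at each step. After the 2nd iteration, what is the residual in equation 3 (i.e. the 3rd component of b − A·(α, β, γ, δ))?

Iteration 1:
  α = (7 - (3)·-2.000 - (1)·-3.000 - (-1)·1.000) / (-7) = -2.429
  β = (6 - (2)·-1.000 - (-1)·-3.000 - (4)·1.000) / (9) = 0.111
  γ = (6 - (-4)·-1.000 - (4)·-2.000 - (-3)·1.000) / (14) = 0.929
  δ = (-8 - (-1)·-1.000 - (-3)·-2.000 - (-3)·-3.000) / (11) = -2.182
Iteration 2:
  α = (7 - (3)·0.111 - (1)·0.929 - (-1)·-2.182) / (-7) = -0.508
  β = (6 - (2)·-2.429 - (-1)·0.929 - (4)·-2.182) / (9) = 2.279
  γ = (6 - (-4)·-2.429 - (4)·0.111 - (-3)·-2.182) / (14) = -0.765
  δ = (-8 - (-1)·-2.429 - (-3)·0.111 - (-3)·0.929) / (11) = -0.664
Residual b − A·x = (-3.292, -11.604, 3.570, 3.338)

3.570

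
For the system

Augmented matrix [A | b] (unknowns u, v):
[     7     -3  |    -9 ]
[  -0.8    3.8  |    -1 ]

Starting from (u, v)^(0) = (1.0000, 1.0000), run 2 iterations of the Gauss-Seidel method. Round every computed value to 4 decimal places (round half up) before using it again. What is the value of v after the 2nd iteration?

Iteration 1:
  u = (-9 - (-3)·1.0000) / (7) = -0.8571
  v = (-1 - (-0.8)·-0.8571) / (3.8) = -0.4436
Iteration 2:
  u = (-9 - (-3)·-0.4436) / (7) = -1.4758
  v = (-1 - (-0.8)·-1.4758) / (3.8) = -0.5739

-0.5739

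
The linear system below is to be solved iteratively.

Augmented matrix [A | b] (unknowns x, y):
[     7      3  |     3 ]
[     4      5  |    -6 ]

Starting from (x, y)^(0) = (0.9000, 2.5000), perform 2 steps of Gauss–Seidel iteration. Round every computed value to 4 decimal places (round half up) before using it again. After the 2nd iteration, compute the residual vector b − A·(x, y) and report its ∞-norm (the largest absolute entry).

Iteration 1:
  x = (3 - (3)·2.5000) / (7) = -0.6429
  y = (-6 - (4)·-0.6429) / (5) = -0.6857
Iteration 2:
  x = (3 - (3)·-0.6857) / (7) = 0.7224
  y = (-6 - (4)·0.7224) / (5) = -1.7779
Residual b − A·x = (3.2769, -0.0001); ∞-norm = 3.2769

3.2769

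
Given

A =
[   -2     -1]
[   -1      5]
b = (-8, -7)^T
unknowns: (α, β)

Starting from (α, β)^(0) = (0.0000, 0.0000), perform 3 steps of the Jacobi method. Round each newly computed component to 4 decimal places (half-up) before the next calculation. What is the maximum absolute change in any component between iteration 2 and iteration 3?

Iteration 1:
  α = (-8 - (-1)·0.0000) / (-2) = 4.0000
  β = (-7 - (-1)·0.0000) / (5) = -1.4000
Iteration 2:
  α = (-8 - (-1)·-1.4000) / (-2) = 4.7000
  β = (-7 - (-1)·4.0000) / (5) = -0.6000
Iteration 3:
  α = (-8 - (-1)·-0.6000) / (-2) = 4.3000
  β = (-7 - (-1)·4.7000) / (5) = -0.4600
Change: (-0.4000, 0.1400) → max |·| = 0.4000

0.4000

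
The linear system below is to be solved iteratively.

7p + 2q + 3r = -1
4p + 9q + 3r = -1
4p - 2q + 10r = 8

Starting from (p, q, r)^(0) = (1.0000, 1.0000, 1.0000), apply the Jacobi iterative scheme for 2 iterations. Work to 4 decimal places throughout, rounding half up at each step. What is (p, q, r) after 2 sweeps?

Iteration 1:
  p = (-1 - (2)·1.0000 - (3)·1.0000) / (7) = -0.8571
  q = (-1 - (4)·1.0000 - (3)·1.0000) / (9) = -0.8889
  r = (8 - (4)·1.0000 - (-2)·1.0000) / (10) = 0.6000
Iteration 2:
  p = (-1 - (2)·-0.8889 - (3)·0.6000) / (7) = -0.1460
  q = (-1 - (4)·-0.8571 - (3)·0.6000) / (9) = 0.0698
  r = (8 - (4)·-0.8571 - (-2)·-0.8889) / (10) = 0.9651

(-0.1460, 0.0698, 0.9651)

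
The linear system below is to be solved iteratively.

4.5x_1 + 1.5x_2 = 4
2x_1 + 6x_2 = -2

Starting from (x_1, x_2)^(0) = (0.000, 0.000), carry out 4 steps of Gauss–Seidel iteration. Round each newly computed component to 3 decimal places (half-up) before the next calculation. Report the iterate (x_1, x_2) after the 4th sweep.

Iteration 1:
  x_1 = (4 - (1.5)·0.000) / (4.5) = 0.889
  x_2 = (-2 - (2)·0.889) / (6) = -0.630
Iteration 2:
  x_1 = (4 - (1.5)·-0.630) / (4.5) = 1.099
  x_2 = (-2 - (2)·1.099) / (6) = -0.700
Iteration 3:
  x_1 = (4 - (1.5)·-0.700) / (4.5) = 1.122
  x_2 = (-2 - (2)·1.122) / (6) = -0.707
Iteration 4:
  x_1 = (4 - (1.5)·-0.707) / (4.5) = 1.125
  x_2 = (-2 - (2)·1.125) / (6) = -0.708

(1.125, -0.708)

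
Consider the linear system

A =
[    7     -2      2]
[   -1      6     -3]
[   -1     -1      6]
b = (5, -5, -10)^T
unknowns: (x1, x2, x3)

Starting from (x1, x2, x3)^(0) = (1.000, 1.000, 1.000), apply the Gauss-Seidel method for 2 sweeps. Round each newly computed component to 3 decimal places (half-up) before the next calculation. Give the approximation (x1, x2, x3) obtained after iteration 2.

(1.105, -1.441, -1.723)

Iteration 1:
  x1 = (5 - (-2)·1.000 - (2)·1.000) / (7) = 0.714
  x2 = (-5 - (-1)·0.714 - (-3)·1.000) / (6) = -0.214
  x3 = (-10 - (-1)·0.714 - (-1)·-0.214) / (6) = -1.583
Iteration 2:
  x1 = (5 - (-2)·-0.214 - (2)·-1.583) / (7) = 1.105
  x2 = (-5 - (-1)·1.105 - (-3)·-1.583) / (6) = -1.441
  x3 = (-10 - (-1)·1.105 - (-1)·-1.441) / (6) = -1.723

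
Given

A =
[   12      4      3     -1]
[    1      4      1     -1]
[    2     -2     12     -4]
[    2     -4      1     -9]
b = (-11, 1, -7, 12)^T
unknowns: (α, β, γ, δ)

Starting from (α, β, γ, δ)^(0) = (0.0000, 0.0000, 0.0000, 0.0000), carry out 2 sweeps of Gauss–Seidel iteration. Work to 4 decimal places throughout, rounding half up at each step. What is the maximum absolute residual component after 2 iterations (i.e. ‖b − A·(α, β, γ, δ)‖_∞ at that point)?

3.0660

Iteration 1:
  α = (-11 - (4)·0.0000 - (3)·0.0000 - (-1)·0.0000) / (12) = -0.9167
  β = (1 - (1)·-0.9167 - (1)·0.0000 - (-1)·0.0000) / (4) = 0.4792
  γ = (-7 - (2)·-0.9167 - (-2)·0.4792 - (-4)·0.0000) / (12) = -0.3507
  δ = (12 - (2)·-0.9167 - (-4)·0.4792 - (1)·-0.3507) / (-9) = -1.7890
Iteration 2:
  α = (-11 - (4)·0.4792 - (3)·-0.3507 - (-1)·-1.7890) / (12) = -1.1378
  β = (1 - (1)·-1.1378 - (1)·-0.3507 - (-1)·-1.7890) / (4) = 0.1749
  γ = (-7 - (2)·-1.1378 - (-2)·0.1749 - (-4)·-1.7890) / (12) = -0.9609
  δ = (12 - (2)·-1.1378 - (-4)·0.1749 - (1)·-0.9609) / (-9) = -1.7707
Residual b − A·x = (3.0660, 0.6284, 0.0734, -0.0002); ∞-norm = 3.0660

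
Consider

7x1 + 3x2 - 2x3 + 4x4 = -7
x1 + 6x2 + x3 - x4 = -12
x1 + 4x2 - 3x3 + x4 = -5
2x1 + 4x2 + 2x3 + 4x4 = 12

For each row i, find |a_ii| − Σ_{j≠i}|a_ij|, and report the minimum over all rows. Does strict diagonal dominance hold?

-4

row 1: |7| − (3+2+4) = -2
row 2: |6| − (1+1+1) = 3
row 3: |-3| − (1+4+1) = -3
row 4: |4| − (2+4+2) = -4
minimum over rows = -4 → not strictly diagonally dominant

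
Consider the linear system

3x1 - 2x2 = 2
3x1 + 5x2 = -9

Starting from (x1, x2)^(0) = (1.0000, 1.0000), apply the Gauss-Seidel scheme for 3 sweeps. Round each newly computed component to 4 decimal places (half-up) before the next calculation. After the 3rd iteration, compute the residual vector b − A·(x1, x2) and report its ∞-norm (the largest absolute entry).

1.1519

Iteration 1:
  x1 = (2 - (-2)·1.0000) / (3) = 1.3333
  x2 = (-9 - (3)·1.3333) / (5) = -2.6000
Iteration 2:
  x1 = (2 - (-2)·-2.6000) / (3) = -1.0667
  x2 = (-9 - (3)·-1.0667) / (5) = -1.1600
Iteration 3:
  x1 = (2 - (-2)·-1.1600) / (3) = -0.1067
  x2 = (-9 - (3)·-0.1067) / (5) = -1.7360
Residual b − A·x = (-1.1519, 0.0001); ∞-norm = 1.1519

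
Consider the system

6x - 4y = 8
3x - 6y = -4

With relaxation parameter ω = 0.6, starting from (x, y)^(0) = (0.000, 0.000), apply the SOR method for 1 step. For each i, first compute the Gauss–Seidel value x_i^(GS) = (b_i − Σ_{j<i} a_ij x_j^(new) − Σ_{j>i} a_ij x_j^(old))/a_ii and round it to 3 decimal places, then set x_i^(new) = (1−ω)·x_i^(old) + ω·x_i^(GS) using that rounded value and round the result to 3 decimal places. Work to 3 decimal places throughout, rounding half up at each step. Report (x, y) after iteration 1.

(0.800, 0.640)

Iteration 1:
  x: GS value = (8 - (-4)·0.000) / (6) = 1.333;  x ← (1−ω)·0.000 + ω·1.333 = 0.800
  y: GS value = (-4 - (3)·0.800) / (-6) = 1.067;  y ← (1−ω)·0.000 + ω·1.067 = 0.640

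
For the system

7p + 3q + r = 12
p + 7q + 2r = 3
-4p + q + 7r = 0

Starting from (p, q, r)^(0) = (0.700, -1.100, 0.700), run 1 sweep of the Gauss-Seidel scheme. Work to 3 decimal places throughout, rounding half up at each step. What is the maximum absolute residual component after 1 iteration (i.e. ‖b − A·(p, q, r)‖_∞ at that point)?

Iteration 1:
  p = (12 - (3)·-1.100 - (1)·0.700) / (7) = 2.086
  q = (3 - (1)·2.086 - (2)·0.700) / (7) = -0.069
  r = (0 - (-4)·2.086 - (1)·-0.069) / (7) = 1.202
Residual b − A·x = (-3.597, -1.007, -0.001); ∞-norm = 3.597

3.597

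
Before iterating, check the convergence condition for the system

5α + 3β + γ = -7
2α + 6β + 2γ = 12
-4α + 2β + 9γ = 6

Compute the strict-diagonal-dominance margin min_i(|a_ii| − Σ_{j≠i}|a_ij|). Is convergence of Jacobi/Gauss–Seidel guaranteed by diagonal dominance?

row 1: |5| − (3+1) = 1
row 2: |6| − (2+2) = 2
row 3: |9| − (4+2) = 3
minimum over rows = 1 → strictly diagonally dominant (convergence guaranteed)

1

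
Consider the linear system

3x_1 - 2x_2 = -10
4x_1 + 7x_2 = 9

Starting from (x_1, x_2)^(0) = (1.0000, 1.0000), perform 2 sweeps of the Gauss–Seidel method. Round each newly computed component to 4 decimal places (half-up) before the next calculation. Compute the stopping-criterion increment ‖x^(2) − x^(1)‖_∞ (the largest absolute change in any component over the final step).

1.2064

Iteration 1:
  x_1 = (-10 - (-2)·1.0000) / (3) = -2.6667
  x_2 = (9 - (4)·-2.6667) / (7) = 2.8095
Iteration 2:
  x_1 = (-10 - (-2)·2.8095) / (3) = -1.4603
  x_2 = (9 - (4)·-1.4603) / (7) = 2.1202
Change: (1.2064, -0.6893) → max |·| = 1.2064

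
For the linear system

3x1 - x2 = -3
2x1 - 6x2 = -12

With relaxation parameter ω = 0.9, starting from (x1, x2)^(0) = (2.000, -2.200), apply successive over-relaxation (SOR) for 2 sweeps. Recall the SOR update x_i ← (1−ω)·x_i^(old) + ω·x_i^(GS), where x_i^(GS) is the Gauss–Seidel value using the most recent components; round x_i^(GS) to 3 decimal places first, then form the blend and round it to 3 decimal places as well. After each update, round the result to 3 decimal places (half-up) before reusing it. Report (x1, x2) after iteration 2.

Iteration 1:
  x1: GS value = (-3 - (-1)·-2.200) / (3) = -1.733;  x1 ← (1−ω)·2.000 + ω·-1.733 = -1.360
  x2: GS value = (-12 - (2)·-1.360) / (-6) = 1.547;  x2 ← (1−ω)·-2.200 + ω·1.547 = 1.172
Iteration 2:
  x1: GS value = (-3 - (-1)·1.172) / (3) = -0.609;  x1 ← (1−ω)·-1.360 + ω·-0.609 = -0.684
  x2: GS value = (-12 - (2)·-0.684) / (-6) = 1.772;  x2 ← (1−ω)·1.172 + ω·1.772 = 1.712

(-0.684, 1.712)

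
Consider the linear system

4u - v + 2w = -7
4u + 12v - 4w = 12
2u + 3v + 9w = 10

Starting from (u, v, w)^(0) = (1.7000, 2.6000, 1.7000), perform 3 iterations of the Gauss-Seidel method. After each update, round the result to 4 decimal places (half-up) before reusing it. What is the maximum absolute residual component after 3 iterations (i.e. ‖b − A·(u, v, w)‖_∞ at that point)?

0.0484

Iteration 1:
  u = (-7 - (-1)·2.6000 - (2)·1.7000) / (4) = -1.9500
  v = (12 - (4)·-1.9500 - (-4)·1.7000) / (12) = 2.2167
  w = (10 - (2)·-1.9500 - (3)·2.2167) / (9) = 0.8055
Iteration 2:
  u = (-7 - (-1)·2.2167 - (2)·0.8055) / (4) = -1.5986
  v = (12 - (4)·-1.5986 - (-4)·0.8055) / (12) = 1.8014
  w = (10 - (2)·-1.5986 - (3)·1.8014) / (9) = 0.8659
Iteration 3:
  u = (-7 - (-1)·1.8014 - (2)·0.8659) / (4) = -1.7326
  v = (12 - (4)·-1.7326 - (-4)·0.8659) / (12) = 1.8662
  w = (10 - (2)·-1.7326 - (3)·1.8662) / (9) = 0.8741
Residual b − A·x = (0.0484, 0.0324, -0.0003); ∞-norm = 0.0484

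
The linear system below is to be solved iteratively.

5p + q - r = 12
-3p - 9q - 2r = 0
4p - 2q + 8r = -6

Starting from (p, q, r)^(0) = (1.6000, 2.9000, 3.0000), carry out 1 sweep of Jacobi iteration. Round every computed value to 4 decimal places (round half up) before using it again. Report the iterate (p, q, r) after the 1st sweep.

Iteration 1:
  p = (12 - (1)·2.9000 - (-1)·3.0000) / (5) = 2.4200
  q = (0 - (-3)·1.6000 - (-2)·3.0000) / (-9) = -1.2000
  r = (-6 - (4)·1.6000 - (-2)·2.9000) / (8) = -0.8250

(2.4200, -1.2000, -0.8250)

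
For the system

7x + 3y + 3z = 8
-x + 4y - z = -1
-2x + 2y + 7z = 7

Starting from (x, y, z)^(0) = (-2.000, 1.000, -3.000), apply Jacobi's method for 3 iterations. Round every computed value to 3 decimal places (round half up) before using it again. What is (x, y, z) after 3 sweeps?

(0.163, 0.681, 1.411)

Iteration 1:
  x = (8 - (3)·1.000 - (3)·-3.000) / (7) = 2.000
  y = (-1 - (-1)·-2.000 - (-1)·-3.000) / (4) = -1.500
  z = (7 - (-2)·-2.000 - (2)·1.000) / (7) = 0.143
Iteration 2:
  x = (8 - (3)·-1.500 - (3)·0.143) / (7) = 1.724
  y = (-1 - (-1)·2.000 - (-1)·0.143) / (4) = 0.286
  z = (7 - (-2)·2.000 - (2)·-1.500) / (7) = 2.000
Iteration 3:
  x = (8 - (3)·0.286 - (3)·2.000) / (7) = 0.163
  y = (-1 - (-1)·1.724 - (-1)·2.000) / (4) = 0.681
  z = (7 - (-2)·1.724 - (2)·0.286) / (7) = 1.411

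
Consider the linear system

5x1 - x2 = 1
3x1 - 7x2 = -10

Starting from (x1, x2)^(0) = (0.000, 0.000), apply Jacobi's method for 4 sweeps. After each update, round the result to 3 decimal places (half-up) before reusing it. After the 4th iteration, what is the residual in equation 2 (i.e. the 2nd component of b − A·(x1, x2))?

Iteration 1:
  x1 = (1 - (-1)·0.000) / (5) = 0.200
  x2 = (-10 - (3)·0.000) / (-7) = 1.429
Iteration 2:
  x1 = (1 - (-1)·1.429) / (5) = 0.486
  x2 = (-10 - (3)·0.200) / (-7) = 1.514
Iteration 3:
  x1 = (1 - (-1)·1.514) / (5) = 0.503
  x2 = (-10 - (3)·0.486) / (-7) = 1.637
Iteration 4:
  x1 = (1 - (-1)·1.637) / (5) = 0.527
  x2 = (-10 - (3)·0.503) / (-7) = 1.644
Residual b − A·x = (0.009, -0.073)

-0.073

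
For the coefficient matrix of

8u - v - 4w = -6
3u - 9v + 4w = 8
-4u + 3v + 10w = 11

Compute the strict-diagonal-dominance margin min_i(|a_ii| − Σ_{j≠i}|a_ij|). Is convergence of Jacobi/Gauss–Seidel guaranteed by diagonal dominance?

row 1: |8| − (1+4) = 3
row 2: |-9| − (3+4) = 2
row 3: |10| − (4+3) = 3
minimum over rows = 2 → strictly diagonally dominant (convergence guaranteed)

2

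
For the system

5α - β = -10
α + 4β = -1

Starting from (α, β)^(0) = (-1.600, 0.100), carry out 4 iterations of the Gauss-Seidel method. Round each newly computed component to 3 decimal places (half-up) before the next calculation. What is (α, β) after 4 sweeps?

Iteration 1:
  α = (-10 - (-1)·0.100) / (5) = -1.980
  β = (-1 - (1)·-1.980) / (4) = 0.245
Iteration 2:
  α = (-10 - (-1)·0.245) / (5) = -1.951
  β = (-1 - (1)·-1.951) / (4) = 0.238
Iteration 3:
  α = (-10 - (-1)·0.238) / (5) = -1.952
  β = (-1 - (1)·-1.952) / (4) = 0.238
Iteration 4:
  α = (-10 - (-1)·0.238) / (5) = -1.952
  β = (-1 - (1)·-1.952) / (4) = 0.238

(-1.952, 0.238)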